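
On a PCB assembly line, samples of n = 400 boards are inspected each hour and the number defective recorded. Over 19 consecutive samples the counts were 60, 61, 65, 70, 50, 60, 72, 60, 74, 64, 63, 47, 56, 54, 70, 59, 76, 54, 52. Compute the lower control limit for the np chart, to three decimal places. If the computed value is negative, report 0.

p̄ = Σdᵢ / (k·n) = 1167 / (19 × 400) = 0.15355
LCL = np̄ − 3·√(np̄(1−p̄)) = 61.4211 − 3 × 7.2104 = 39.7899

39.790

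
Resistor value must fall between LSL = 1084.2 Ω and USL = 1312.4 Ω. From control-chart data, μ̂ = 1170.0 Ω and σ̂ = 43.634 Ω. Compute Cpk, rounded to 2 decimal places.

Cpu = (USL − μ̂) / (3σ̂) = (1312.4 − 1170.0) / (3 × 43.634) = 1.0878; Cpl = (μ̂ − LSL) / (3σ̂) = (1170.0 − 1084.2) / (3 × 43.634) = 0.6555; Cpk = min(Cpu, Cpl) = 0.6555

0.66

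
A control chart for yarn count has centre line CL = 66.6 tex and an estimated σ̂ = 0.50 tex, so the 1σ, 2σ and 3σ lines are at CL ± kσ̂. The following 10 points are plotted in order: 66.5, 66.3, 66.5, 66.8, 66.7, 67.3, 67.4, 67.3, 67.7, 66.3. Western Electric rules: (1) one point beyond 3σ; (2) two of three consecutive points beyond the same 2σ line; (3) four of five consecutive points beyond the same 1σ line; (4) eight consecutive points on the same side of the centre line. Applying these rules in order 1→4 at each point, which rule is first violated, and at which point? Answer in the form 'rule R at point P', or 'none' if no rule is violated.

rule 3 at point 9

Zone of each point (C = within 1σ̂, B = 1σ̂–2σ̂, A = 2σ̂–3σ̂, * = beyond 3σ̂; sign = side of CL): 1:-C, 2:-C, 3:-C, 4:+C, 5:+C, 6:+B, 7:+B, 8:+B, 9:+A, 10:-C
Rule 3 (four of five consecutive points beyond the same 1σ limit) is satisfied at point 9.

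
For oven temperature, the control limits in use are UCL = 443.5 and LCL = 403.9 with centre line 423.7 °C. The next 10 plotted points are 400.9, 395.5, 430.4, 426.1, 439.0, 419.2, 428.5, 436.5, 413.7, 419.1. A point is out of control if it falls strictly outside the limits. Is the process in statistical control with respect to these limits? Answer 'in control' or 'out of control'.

out of control

Compare each point to [403.9, 443.5]: sample 1 = 400.9 < LCL; sample 2 = 395.5 < LCL.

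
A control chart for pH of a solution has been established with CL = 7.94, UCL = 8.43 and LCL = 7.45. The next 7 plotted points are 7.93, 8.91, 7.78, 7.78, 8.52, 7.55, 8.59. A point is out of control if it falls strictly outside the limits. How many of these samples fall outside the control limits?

Compare each point to [7.45, 8.43]: sample 2 = 8.91 > UCL; sample 5 = 8.52 > UCL; sample 7 = 8.59 > UCL.

3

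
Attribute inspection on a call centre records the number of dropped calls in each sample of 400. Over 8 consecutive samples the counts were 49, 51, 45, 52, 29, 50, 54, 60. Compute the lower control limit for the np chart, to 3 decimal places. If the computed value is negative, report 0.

29.122

p̄ = Σdᵢ / (k·n) = 390 / (8 × 400) = 0.12187
LCL = np̄ − 3·√(np̄(1−p̄)) = 48.7500 − 3 × 6.5428 = 29.1215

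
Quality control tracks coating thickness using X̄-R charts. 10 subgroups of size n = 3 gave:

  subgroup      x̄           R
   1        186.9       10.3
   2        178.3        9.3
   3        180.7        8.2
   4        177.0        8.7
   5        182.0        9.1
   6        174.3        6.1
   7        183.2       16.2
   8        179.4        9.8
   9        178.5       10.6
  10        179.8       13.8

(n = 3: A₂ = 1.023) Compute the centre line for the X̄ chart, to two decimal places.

X̄̄ = (186.9 + 178.3 + 180.7 + 177.0 + 182.0 + 174.3 + 183.2 + 179.4 + 178.5 + 179.8) / 10 = 1800.1000 / 10 = 180.0100
CL = X̄̄ = 180.0100

180.01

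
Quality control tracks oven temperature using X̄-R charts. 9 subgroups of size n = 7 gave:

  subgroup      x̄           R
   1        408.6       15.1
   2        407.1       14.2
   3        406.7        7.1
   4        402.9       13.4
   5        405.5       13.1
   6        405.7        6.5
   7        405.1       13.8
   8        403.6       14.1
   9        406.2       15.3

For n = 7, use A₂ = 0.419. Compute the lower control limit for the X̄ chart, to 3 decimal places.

400.469

X̄̄ = (408.6 + 407.1 + 406.7 + 402.9 + 405.5 + 405.7 + 405.1 + 403.6 + 406.2) / 9 = 3651.4000 / 9 = 405.7111
R̄ = (15.1 + 14.2 + 7.1 + 13.4 + 13.1 + 6.5 + 13.8 + 14.1 + 15.3) / 9 = 112.6000 / 9 = 12.5111
LCL = X̄̄ − A₂·R̄ = 405.7111 − 0.419 × 12.5111 = 400.4690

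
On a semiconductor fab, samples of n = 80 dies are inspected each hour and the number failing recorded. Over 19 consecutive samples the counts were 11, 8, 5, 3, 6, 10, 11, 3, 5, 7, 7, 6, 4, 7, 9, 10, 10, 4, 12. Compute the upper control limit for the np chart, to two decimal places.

14.97

p̄ = Σdᵢ / (k·n) = 138 / (19 × 80) = 0.09079
UCL = np̄ + 3·√(np̄(1−p̄)) = 7.2632 + 3 × √(7.2632×0.90921) = 7.2632 + 3 × 2.5698 = 14.9725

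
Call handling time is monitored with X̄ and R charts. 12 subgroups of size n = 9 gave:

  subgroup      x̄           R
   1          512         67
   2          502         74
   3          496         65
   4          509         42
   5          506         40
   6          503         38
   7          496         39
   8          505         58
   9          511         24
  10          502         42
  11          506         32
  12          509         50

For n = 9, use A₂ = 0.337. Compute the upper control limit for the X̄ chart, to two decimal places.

X̄̄ = (512 + 502 + 496 + 509 + 506 + 503 + 496 + 505 + 511 + 502 + 506 + 509) / 12 = 6057.0000 / 12 = 504.7500
R̄ = (67 + 74 + 65 + 42 + 40 + 38 + 39 + 58 + 24 + 42 + 32 + 50) / 12 = 571.0000 / 12 = 47.5833
UCL = X̄̄ + A₂·R̄ = 504.7500 + 0.337 × 47.5833 = 520.7856

520.79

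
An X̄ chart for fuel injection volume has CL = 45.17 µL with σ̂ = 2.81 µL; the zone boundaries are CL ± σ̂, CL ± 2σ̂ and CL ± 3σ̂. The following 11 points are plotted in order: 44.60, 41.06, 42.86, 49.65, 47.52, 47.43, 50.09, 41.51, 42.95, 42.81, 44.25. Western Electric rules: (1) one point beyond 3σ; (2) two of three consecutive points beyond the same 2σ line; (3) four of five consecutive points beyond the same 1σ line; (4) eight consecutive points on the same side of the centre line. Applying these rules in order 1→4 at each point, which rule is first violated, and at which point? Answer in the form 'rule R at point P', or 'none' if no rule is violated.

Zone of each point (C = within 1σ̂, B = 1σ̂–2σ̂, A = 2σ̂–3σ̂, * = beyond 3σ̂; sign = side of CL): 1:-C, 2:-B, 3:-C, 4:+B, 5:+C, 6:+C, 7:+B, 8:-B, 9:-C, 10:-C, 11:-C
No rule fires across all 11 points.

none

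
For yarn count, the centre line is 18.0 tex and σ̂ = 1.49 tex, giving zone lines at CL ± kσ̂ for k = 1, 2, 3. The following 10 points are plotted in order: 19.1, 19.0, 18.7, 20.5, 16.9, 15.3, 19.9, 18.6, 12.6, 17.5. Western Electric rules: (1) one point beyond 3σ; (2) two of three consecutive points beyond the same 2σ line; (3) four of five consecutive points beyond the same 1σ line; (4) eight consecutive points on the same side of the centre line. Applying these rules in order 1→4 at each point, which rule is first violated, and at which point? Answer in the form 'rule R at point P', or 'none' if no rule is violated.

Zone of each point (C = within 1σ̂, B = 1σ̂–2σ̂, A = 2σ̂–3σ̂, * = beyond 3σ̂; sign = side of CL): 1:+C, 2:+C, 3:+C, 4:+B, 5:-C, 6:-B, 7:+B, 8:+C, 9:-*, 10:-C
Rule 1 (one point beyond the 3σ limits) is satisfied at point 9.

rule 1 at point 9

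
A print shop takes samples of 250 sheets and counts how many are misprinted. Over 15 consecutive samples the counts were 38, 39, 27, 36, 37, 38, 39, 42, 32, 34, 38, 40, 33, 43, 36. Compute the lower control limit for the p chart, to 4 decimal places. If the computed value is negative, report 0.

0.0800

p̄ = Σdᵢ / (k·n) = 552 / (15 × 250) = 0.14720
LCL = p̄ − 3·√(p̄(1−p̄)/n) = 0.14720 − 3 × 0.02241 = 0.07998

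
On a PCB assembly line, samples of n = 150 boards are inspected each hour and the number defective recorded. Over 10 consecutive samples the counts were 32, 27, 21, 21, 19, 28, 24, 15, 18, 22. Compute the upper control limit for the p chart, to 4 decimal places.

p̄ = Σdᵢ / (k·n) = 227 / (10 × 150) = 0.15133
UCL = p̄ + 3·√(p̄(1−p̄)/n) = 0.15133 + 3 × √(0.15133×0.84867/150) = 0.15133 + 3 × 0.02926 = 0.23912

0.2391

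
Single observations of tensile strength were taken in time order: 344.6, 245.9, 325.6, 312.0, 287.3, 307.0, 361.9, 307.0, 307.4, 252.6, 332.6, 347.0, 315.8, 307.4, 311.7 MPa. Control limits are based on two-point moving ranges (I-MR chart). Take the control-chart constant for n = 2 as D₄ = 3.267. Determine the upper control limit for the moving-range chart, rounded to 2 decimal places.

125.94

Moving ranges: 98.7, 79.7, 13.6, 24.7, 19.7, 54.9, 54.9, 0.4, 54.8, 80.0, 14.4, 31.2, 8.4, 4.3; M̄R̄ = 539.7000 / 14 = 38.5500
UCL_MR = D₄·M̄R̄ = 3.267 × 38.5500 = 125.9429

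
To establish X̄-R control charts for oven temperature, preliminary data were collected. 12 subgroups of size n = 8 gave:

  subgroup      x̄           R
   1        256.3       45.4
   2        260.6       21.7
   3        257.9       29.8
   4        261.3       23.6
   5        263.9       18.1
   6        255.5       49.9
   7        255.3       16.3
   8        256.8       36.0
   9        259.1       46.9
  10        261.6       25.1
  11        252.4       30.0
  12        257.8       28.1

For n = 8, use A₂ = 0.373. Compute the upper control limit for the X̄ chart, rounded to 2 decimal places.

X̄̄ = (256.3 + 260.6 + 257.9 + 261.3 + 263.9 + 255.5 + 255.3 + 256.8 + 259.1 + 261.6 + 252.4 + 257.8) / 12 = 3098.5000 / 12 = 258.2083
R̄ = (45.4 + 21.7 + 29.8 + 23.6 + 18.1 + 49.9 + 16.3 + 36.0 + 46.9 + 25.1 + 30.0 + 28.1) / 12 = 370.9000 / 12 = 30.9083
UCL = X̄̄ + A₂·R̄ = 258.2083 + 0.373 × 30.9083 = 269.7371

269.74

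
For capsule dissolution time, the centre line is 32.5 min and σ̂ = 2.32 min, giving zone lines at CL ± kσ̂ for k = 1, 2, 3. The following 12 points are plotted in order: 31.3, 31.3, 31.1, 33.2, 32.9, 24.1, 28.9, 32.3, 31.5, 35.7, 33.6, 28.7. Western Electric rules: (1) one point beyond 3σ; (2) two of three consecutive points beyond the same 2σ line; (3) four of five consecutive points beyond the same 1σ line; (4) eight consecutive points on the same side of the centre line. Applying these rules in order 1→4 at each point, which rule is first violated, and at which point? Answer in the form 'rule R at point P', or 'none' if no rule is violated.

rule 1 at point 6

Zone of each point (C = within 1σ̂, B = 1σ̂–2σ̂, A = 2σ̂–3σ̂, * = beyond 3σ̂; sign = side of CL): 1:-C, 2:-C, 3:-C, 4:+C, 5:+C, 6:-*, 7:-B, 8:-C, 9:-C, 10:+B, 11:+C, 12:-B
Rule 1 (one point beyond the 3σ limits) is satisfied at point 6.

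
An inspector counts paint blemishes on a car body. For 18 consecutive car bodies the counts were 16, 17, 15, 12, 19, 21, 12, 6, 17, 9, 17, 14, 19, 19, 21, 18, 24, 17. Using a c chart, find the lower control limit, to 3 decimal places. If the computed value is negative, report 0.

c̄ = (16 + 17 + 15 + 12 + 19 + 21 + 12 + 6 + 17 + 9 + 17 + 14 + 19 + 19 + 21 + 18 + 24 + 17) / 18 = 293 / 18 = 16.2778
LCL = c̄ − 3√c̄ = 16.2778 − 3 × 4.0346 = 4.1741

4.174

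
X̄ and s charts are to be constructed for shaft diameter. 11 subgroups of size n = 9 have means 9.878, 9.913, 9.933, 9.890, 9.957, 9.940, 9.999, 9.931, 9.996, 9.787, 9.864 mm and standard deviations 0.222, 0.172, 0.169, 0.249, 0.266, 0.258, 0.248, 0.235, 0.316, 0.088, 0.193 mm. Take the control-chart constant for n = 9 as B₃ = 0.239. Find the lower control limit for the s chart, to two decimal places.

s̄ = (0.222 + 0.172 + 0.169 + 0.249 + 0.266 + 0.258 + 0.248 + 0.235 + 0.316 + 0.088 + 0.193) / 11 = 0.2196
LCL_s = B₃·s̄ = 0.239 × 0.2196 = 0.0525

0.05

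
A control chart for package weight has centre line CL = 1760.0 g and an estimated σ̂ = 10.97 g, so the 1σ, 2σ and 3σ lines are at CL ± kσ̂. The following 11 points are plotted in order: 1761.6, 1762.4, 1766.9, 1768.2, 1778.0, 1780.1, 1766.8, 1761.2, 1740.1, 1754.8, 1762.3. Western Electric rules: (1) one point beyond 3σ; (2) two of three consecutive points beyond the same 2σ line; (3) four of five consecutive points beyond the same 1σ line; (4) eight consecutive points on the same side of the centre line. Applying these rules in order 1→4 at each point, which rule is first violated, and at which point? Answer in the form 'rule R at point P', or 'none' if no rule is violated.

Zone of each point (C = within 1σ̂, B = 1σ̂–2σ̂, A = 2σ̂–3σ̂, * = beyond 3σ̂; sign = side of CL): 1:+C, 2:+C, 3:+C, 4:+C, 5:+B, 6:+B, 7:+C, 8:+C, 9:-B, 10:-C, 11:+C
Rule 4 (eight consecutive points on the same side of the centre line) is satisfied at point 8.

rule 4 at point 8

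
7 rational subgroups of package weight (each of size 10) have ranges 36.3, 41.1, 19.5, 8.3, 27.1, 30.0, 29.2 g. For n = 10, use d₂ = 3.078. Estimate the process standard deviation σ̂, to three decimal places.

R̄ = (36.3 + 41.1 + 19.5 + 8.3 + 27.1 + 30.0 + 29.2) / 7 = 27.3571
σ̂ = R̄ / d₂ = 27.3571 / 3.078 = 8.8880

8.888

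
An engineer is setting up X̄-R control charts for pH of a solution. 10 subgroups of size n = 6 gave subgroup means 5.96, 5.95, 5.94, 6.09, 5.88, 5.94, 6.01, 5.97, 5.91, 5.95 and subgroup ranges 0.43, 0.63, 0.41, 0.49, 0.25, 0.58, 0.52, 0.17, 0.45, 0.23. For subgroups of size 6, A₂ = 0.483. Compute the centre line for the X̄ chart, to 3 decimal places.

X̄̄ = (5.96 + 5.95 + 5.94 + 6.09 + 5.88 + 5.94 + 6.01 + 5.97 + 5.91 + 5.95) / 10 = 59.6000 / 10 = 5.9600
CL = X̄̄ = 5.9600

5.960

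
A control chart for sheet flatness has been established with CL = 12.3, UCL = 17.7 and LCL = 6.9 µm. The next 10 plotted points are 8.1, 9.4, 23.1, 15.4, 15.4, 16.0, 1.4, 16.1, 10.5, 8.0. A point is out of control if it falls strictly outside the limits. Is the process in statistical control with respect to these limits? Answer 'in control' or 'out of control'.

Compare each point to [6.9, 17.7]: sample 3 = 23.1 > UCL; sample 7 = 1.4 < LCL.

out of control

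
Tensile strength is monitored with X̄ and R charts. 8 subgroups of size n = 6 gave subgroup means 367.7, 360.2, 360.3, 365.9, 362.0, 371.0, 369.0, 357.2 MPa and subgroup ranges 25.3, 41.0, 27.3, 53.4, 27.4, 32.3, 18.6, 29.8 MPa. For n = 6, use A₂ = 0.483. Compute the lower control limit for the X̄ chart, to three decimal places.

X̄̄ = (367.7 + 360.2 + 360.3 + 365.9 + 362.0 + 371.0 + 369.0 + 357.2) / 8 = 2913.3000 / 8 = 364.1625
R̄ = (25.3 + 41.0 + 27.3 + 53.4 + 27.4 + 32.3 + 18.6 + 29.8) / 8 = 255.1000 / 8 = 31.8875
LCL = X̄̄ − A₂·R̄ = 364.1625 − 0.483 × 31.8875 = 348.7608

348.761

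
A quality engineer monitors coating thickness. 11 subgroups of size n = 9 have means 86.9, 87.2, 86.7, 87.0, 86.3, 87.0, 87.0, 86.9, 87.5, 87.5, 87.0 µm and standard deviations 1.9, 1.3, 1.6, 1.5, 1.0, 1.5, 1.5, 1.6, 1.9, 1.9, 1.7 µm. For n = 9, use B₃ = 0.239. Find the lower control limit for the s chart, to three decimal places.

s̄ = (1.9 + 1.3 + 1.6 + 1.5 + 1.0 + 1.5 + 1.5 + 1.6 + 1.9 + 1.9 + 1.7) / 11 = 1.5818
LCL_s = B₃·s̄ = 0.239 × 1.5818 = 0.3781

0.378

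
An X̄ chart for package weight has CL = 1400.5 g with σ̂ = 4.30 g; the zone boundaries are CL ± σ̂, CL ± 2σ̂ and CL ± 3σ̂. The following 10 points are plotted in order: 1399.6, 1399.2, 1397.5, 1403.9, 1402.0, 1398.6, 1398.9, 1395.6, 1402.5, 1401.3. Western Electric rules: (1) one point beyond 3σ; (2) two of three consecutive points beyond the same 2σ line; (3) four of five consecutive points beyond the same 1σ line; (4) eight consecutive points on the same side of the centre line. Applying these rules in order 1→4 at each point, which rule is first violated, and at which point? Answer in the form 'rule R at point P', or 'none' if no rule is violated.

Zone of each point (C = within 1σ̂, B = 1σ̂–2σ̂, A = 2σ̂–3σ̂, * = beyond 3σ̂; sign = side of CL): 1:-C, 2:-C, 3:-C, 4:+C, 5:+C, 6:-C, 7:-C, 8:-B, 9:+C, 10:+C
No rule fires across all 10 points.

none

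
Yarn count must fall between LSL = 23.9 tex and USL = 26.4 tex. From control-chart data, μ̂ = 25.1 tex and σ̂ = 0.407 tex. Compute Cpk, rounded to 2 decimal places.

0.98

Cpu = (USL − μ̂) / (3σ̂) = (26.4 − 25.1) / (3 × 0.407) = 1.0647; Cpl = (μ̂ − LSL) / (3σ̂) = (25.1 − 23.9) / (3 × 0.407) = 0.9828; Cpk = min(Cpu, Cpl) = 0.9828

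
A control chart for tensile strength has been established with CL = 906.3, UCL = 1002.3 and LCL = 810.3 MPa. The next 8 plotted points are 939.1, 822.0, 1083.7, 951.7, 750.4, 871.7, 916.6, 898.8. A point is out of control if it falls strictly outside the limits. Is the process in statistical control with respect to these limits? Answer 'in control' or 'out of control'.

Compare each point to [810.3, 1002.3]: sample 3 = 1083.7 > UCL; sample 5 = 750.4 < LCL.

out of control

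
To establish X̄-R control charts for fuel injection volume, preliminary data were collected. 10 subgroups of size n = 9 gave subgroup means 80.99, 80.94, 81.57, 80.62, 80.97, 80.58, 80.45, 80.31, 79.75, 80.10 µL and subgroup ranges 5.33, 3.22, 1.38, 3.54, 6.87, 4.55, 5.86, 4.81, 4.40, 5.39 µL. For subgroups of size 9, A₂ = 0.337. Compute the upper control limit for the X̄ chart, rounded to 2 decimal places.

82.16

X̄̄ = (80.99 + 80.94 + 81.57 + 80.62 + 80.97 + 80.58 + 80.45 + 80.31 + 79.75 + 80.10) / 10 = 806.2800 / 10 = 80.6280
R̄ = (5.33 + 3.22 + 1.38 + 3.54 + 6.87 + 4.55 + 5.86 + 4.81 + 4.40 + 5.39) / 10 = 45.3500 / 10 = 4.5350
UCL = X̄̄ + A₂·R̄ = 80.6280 + 0.337 × 4.5350 = 82.1563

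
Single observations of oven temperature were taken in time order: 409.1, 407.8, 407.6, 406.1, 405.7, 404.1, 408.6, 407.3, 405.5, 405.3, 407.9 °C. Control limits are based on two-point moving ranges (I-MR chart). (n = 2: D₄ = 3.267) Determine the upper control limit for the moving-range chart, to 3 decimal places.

5.031

Moving ranges: 1.3, 0.2, 1.5, 0.4, 1.6, 4.5, 1.3, 1.8, 0.2, 2.6; M̄R̄ = 15.4000 / 10 = 1.5400
UCL_MR = D₄·M̄R̄ = 3.267 × 1.5400 = 5.0312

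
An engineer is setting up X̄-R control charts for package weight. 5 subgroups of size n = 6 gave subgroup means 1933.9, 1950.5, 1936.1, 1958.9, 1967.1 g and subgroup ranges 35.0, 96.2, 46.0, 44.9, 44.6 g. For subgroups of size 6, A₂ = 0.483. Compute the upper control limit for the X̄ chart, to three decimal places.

X̄̄ = (1933.9 + 1950.5 + 1936.1 + 1958.9 + 1967.1) / 5 = 9746.5000 / 5 = 1949.3000
R̄ = (35.0 + 96.2 + 46.0 + 44.9 + 44.6) / 5 = 266.7000 / 5 = 53.3400
UCL = X̄̄ + A₂·R̄ = 1949.3000 + 0.483 × 53.3400 = 1975.0632

1975.063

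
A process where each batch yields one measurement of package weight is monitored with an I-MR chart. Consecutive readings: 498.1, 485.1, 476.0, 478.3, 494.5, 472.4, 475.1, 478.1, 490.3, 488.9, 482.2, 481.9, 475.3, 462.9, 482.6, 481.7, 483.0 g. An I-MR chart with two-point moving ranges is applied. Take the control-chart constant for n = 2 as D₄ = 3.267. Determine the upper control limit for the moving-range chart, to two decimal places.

Moving ranges: 13.0, 9.1, 2.3, 16.2, 22.1, 2.7, 3.0, 12.2, 1.4, 6.7, 0.3, 6.6, 12.4, 19.7, 0.9, 1.3; M̄R̄ = 129.9000 / 16 = 8.1188
UCL_MR = D₄·M̄R̄ = 3.267 × 8.1188 = 26.5240

26.52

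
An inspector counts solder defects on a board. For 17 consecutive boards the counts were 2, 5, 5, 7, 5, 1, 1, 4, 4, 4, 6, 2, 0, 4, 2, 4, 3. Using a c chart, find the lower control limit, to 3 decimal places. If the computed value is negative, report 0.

c̄ = (2 + 5 + 5 + 7 + 5 + 1 + 1 + 4 + 4 + 4 + 6 + 2 + 0 + 4 + 2 + 4 + 3) / 17 = 59 / 17 = 3.4706
LCL = c̄ − 3√c̄ = 3.4706 − 3 × 1.8630 = -2.1183 → 0 (cannot be negative)

0.000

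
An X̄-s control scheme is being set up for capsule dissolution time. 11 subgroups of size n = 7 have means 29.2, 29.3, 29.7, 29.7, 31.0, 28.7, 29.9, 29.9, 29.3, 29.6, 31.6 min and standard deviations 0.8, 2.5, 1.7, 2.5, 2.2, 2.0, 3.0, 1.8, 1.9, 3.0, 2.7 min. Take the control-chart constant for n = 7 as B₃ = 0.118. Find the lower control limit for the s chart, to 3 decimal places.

s̄ = (0.8 + 2.5 + 1.7 + 2.5 + 2.2 + 2.0 + 3.0 + 1.8 + 1.9 + 3.0 + 2.7) / 11 = 2.1909
LCL_s = B₃·s̄ = 0.118 × 2.1909 = 0.2585

0.259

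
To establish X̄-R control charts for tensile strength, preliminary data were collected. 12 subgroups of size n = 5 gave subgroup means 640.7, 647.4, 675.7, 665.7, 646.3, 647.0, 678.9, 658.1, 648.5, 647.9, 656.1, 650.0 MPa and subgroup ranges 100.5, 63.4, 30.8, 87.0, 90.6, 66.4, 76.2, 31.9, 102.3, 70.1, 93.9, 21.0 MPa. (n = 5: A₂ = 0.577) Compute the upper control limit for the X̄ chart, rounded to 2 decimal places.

X̄̄ = (640.7 + 647.4 + 675.7 + 665.7 + 646.3 + 647.0 + 678.9 + 658.1 + 648.5 + 647.9 + 656.1 + 650.0) / 12 = 7862.3000 / 12 = 655.1917
R̄ = (100.5 + 63.4 + 30.8 + 87.0 + 90.6 + 66.4 + 76.2 + 31.9 + 102.3 + 70.1 + 93.9 + 21.0) / 12 = 834.1000 / 12 = 69.5083
UCL = X̄̄ + A₂·R̄ = 655.1917 + 0.577 × 69.5083 = 695.2980

695.30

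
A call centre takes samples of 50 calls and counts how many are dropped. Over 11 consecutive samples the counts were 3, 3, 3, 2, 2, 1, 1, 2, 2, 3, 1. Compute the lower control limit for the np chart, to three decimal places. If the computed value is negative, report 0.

p̄ = Σdᵢ / (k·n) = 23 / (11 × 50) = 0.04182
LCL = np̄ − 3·√(np̄(1−p̄)) = 2.0909 − 3 × 1.4154 = -2.1554 → 0 (negative, so LCL = 0)

0.000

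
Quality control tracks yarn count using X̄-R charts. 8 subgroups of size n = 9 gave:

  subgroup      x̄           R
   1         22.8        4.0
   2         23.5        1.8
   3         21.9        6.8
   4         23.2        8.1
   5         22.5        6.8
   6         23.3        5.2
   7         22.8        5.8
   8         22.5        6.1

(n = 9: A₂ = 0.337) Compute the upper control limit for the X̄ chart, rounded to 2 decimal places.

X̄̄ = (22.8 + 23.5 + 21.9 + 23.2 + 22.5 + 23.3 + 22.8 + 22.5) / 8 = 182.5000 / 8 = 22.8125
R̄ = (4.0 + 1.8 + 6.8 + 8.1 + 6.8 + 5.2 + 5.8 + 6.1) / 8 = 44.6000 / 8 = 5.5750
UCL = X̄̄ + A₂·R̄ = 22.8125 + 0.337 × 5.5750 = 24.6913

24.69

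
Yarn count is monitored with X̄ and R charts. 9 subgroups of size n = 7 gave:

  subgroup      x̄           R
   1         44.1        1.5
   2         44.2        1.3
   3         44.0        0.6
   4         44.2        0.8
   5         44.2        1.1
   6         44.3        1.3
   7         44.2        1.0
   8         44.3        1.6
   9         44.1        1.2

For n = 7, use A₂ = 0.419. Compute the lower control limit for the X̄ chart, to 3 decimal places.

X̄̄ = (44.1 + 44.2 + 44.0 + 44.2 + 44.2 + 44.3 + 44.2 + 44.3 + 44.1) / 9 = 397.6000 / 9 = 44.1778
R̄ = (1.5 + 1.3 + 0.6 + 0.8 + 1.1 + 1.3 + 1.0 + 1.6 + 1.2) / 9 = 10.4000 / 9 = 1.1556
LCL = X̄̄ − A₂·R̄ = 44.1778 − 0.419 × 1.1556 = 43.6936

43.694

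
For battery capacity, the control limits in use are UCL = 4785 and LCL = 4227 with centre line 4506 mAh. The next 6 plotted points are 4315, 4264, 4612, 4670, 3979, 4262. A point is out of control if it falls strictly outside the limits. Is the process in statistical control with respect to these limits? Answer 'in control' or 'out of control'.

Compare each point to [4227, 4785]: sample 5 = 3979 < LCL.

out of control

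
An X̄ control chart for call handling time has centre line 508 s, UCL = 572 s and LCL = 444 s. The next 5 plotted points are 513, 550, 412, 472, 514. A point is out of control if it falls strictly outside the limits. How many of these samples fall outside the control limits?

Compare each point to [444, 572]: sample 3 = 412 < LCL.

1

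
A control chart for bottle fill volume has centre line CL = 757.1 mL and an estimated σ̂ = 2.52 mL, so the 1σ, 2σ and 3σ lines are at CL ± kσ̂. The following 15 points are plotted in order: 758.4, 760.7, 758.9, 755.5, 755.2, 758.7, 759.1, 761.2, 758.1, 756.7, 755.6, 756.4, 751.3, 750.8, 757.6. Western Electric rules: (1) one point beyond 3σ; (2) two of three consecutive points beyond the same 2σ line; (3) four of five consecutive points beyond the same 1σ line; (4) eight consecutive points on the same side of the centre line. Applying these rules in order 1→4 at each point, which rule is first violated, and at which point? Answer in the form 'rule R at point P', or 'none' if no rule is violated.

Zone of each point (C = within 1σ̂, B = 1σ̂–2σ̂, A = 2σ̂–3σ̂, * = beyond 3σ̂; sign = side of CL): 1:+C, 2:+B, 3:+C, 4:-C, 5:-C, 6:+C, 7:+C, 8:+B, 9:+C, 10:-C, 11:-C, 12:-C, 13:-A, 14:-A, 15:+C
Rule 2 (two of three consecutive points beyond the same 2σ limit) is satisfied at point 14.

rule 2 at point 14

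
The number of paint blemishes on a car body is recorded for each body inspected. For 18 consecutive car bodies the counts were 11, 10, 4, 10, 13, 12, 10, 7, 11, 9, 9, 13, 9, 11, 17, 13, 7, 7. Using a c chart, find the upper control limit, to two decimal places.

c̄ = (11 + 10 + 4 + 10 + 13 + 12 + 10 + 7 + 11 + 9 + 9 + 13 + 9 + 11 + 17 + 13 + 7 + 7) / 18 = 183 / 18 = 10.1667
UCL = c̄ + 3√c̄ = 10.1667 + 3 × √10.1667 = 10.1667 + 3 × 3.1885 = 19.7322

19.73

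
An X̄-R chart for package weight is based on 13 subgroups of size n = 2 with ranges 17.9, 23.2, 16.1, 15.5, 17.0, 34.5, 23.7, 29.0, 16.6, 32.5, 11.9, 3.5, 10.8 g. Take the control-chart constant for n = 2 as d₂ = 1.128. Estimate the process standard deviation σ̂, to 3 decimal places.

R̄ = (17.9 + 23.2 + 16.1 + 15.5 + 17.0 + 34.5 + 23.7 + 29.0 + 16.6 + 32.5 + 11.9 + 3.5 + 10.8) / 13 = 19.4000
σ̂ = R̄ / d₂ = 19.4000 / 1.128 = 17.1986

17.199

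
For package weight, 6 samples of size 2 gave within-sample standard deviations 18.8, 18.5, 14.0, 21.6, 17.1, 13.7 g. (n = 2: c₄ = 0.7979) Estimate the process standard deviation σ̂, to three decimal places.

21.661

s̄ = (18.8 + 18.5 + 14.0 + 21.6 + 17.1 + 13.7) / 6 = 17.2833
σ̂ = s̄ / c₄ = 17.2833 / 0.7979 = 21.6610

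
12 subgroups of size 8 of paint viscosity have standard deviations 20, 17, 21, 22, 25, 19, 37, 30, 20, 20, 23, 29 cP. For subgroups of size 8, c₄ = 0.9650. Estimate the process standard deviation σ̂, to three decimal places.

s̄ = (20 + 17 + 21 + 22 + 25 + 19 + 37 + 30 + 20 + 20 + 23 + 29) / 12 = 23.5833
σ̂ = s̄ / c₄ = 23.5833 / 0.9650 = 24.4387

24.439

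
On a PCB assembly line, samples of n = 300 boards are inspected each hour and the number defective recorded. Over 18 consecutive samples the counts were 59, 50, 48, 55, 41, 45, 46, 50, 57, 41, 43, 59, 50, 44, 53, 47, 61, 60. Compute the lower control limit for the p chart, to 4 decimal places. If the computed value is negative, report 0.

p̄ = Σdᵢ / (k·n) = 909 / (18 × 300) = 0.16833
LCL = p̄ − 3·√(p̄(1−p̄)/n) = 0.16833 − 3 × 0.02160 = 0.10353

0.1035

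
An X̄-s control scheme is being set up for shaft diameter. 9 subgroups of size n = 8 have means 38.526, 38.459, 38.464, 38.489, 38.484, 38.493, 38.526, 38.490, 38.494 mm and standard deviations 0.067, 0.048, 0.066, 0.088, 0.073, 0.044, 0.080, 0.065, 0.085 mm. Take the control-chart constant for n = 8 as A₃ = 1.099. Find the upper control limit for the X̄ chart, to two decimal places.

38.57

X̄̄ = (38.526 + 38.459 + 38.464 + 38.489 + 38.484 + 38.493 + 38.526 + 38.490 + 38.494) / 9 = 38.4917
s̄ = (0.067 + 0.048 + 0.066 + 0.088 + 0.073 + 0.044 + 0.080 + 0.065 + 0.085) / 9 = 0.0684
UCL = X̄̄ + A₃·s̄ = 38.4917 + 1.099 × 0.0684 = 38.5669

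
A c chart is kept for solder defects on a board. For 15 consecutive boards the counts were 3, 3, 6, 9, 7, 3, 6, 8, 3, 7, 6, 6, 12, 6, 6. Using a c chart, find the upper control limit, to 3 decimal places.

13.456

c̄ = (3 + 3 + 6 + 9 + 7 + 3 + 6 + 8 + 3 + 7 + 6 + 6 + 12 + 6 + 6) / 15 = 91 / 15 = 6.0667
UCL = c̄ + 3√c̄ = 6.0667 + 3 × √6.0667 = 6.0667 + 3 × 2.4631 = 13.4558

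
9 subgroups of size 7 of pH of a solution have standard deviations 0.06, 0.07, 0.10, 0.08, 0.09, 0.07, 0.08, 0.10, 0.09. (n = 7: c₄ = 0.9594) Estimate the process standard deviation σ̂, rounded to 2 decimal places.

s̄ = (0.06 + 0.07 + 0.10 + 0.08 + 0.09 + 0.07 + 0.08 + 0.10 + 0.09) / 9 = 0.0822
σ̂ = s̄ / c₄ = 0.0822 / 0.9594 = 0.0857

0.09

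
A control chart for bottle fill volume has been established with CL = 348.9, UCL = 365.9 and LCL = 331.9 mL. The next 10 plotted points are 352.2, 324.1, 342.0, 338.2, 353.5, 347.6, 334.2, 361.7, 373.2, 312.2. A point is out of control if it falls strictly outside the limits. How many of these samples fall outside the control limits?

Compare each point to [331.9, 365.9]: sample 2 = 324.1 < LCL; sample 9 = 373.2 > UCL; sample 10 = 312.2 < LCL.

3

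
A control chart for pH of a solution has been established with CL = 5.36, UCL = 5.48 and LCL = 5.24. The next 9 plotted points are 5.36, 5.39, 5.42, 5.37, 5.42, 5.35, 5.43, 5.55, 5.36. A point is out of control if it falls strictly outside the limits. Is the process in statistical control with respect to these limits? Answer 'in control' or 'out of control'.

out of control

Compare each point to [5.24, 5.48]: sample 8 = 5.55 > UCL.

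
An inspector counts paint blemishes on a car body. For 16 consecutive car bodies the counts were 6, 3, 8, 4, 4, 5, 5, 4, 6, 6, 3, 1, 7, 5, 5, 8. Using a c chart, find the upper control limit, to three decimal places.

c̄ = (6 + 3 + 8 + 4 + 4 + 5 + 5 + 4 + 6 + 6 + 3 + 1 + 7 + 5 + 5 + 8) / 16 = 80 / 16 = 5.0000
UCL = c̄ + 3√c̄ = 5.0000 + 3 × √5.0000 = 5.0000 + 3 × 2.2361 = 11.7082

11.708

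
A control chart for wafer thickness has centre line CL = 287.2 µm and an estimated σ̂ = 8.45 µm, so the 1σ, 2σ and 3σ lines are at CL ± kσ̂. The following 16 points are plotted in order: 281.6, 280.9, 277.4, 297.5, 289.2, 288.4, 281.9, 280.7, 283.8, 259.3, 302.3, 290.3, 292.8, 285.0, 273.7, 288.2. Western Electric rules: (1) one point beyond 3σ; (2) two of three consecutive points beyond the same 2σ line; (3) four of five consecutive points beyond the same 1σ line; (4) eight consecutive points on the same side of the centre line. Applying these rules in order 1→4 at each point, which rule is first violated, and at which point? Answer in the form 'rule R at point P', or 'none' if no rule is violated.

rule 1 at point 10

Zone of each point (C = within 1σ̂, B = 1σ̂–2σ̂, A = 2σ̂–3σ̂, * = beyond 3σ̂; sign = side of CL): 1:-C, 2:-C, 3:-B, 4:+B, 5:+C, 6:+C, 7:-C, 8:-C, 9:-C, 10:-*, 11:+B, 12:+C, 13:+C, 14:-C, 15:-B, 16:+C
Rule 1 (one point beyond the 3σ limits) is satisfied at point 10.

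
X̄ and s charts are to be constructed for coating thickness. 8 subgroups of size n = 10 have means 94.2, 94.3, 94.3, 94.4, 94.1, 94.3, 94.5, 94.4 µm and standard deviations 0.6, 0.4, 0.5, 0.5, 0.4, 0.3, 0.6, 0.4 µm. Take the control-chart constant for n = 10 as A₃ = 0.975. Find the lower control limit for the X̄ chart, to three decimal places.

X̄̄ = (94.2 + 94.3 + 94.3 + 94.4 + 94.1 + 94.3 + 94.5 + 94.4) / 8 = 94.3125
s̄ = (0.6 + 0.4 + 0.5 + 0.5 + 0.4 + 0.3 + 0.6 + 0.4) / 8 = 0.4625
LCL = X̄̄ − A₃·s̄ = 94.3125 − 0.975 × 0.4625 = 93.8616

93.862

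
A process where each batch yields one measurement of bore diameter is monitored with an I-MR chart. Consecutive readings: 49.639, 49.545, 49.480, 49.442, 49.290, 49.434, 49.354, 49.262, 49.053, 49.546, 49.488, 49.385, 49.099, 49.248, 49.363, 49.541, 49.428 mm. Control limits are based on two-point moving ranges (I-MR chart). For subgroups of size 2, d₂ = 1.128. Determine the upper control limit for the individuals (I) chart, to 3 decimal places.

X̄ = (49.639 + 49.545 + 49.480 + 49.442 + 49.290 + 49.434 + 49.354 + 49.262 + 49.053 + 49.546 + 49.488 + 49.385 + 49.099 + 49.248 + 49.363 + 49.541 + 49.428) / 17 = 49.3881
Moving ranges: 0.094, 0.065, 0.038, 0.152, 0.144, 0.080, 0.092, 0.209, 0.493, 0.058, 0.103, 0.286, 0.149, 0.115, 0.178, 0.113; M̄R̄ = 2.3690 / 16 = 0.1481
UCL = X̄ + 3·M̄R̄/d₂ = 49.3881 + 3 × 0.1481 / 1.128 = 49.7818

49.782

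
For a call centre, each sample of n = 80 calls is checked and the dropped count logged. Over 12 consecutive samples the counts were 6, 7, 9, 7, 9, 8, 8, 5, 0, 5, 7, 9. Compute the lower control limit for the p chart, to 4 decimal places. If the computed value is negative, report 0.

0.0000

p̄ = Σdᵢ / (k·n) = 80 / (12 × 80) = 0.08333
LCL = p̄ − 3·√(p̄(1−p̄)/n) = 0.08333 − 3 × 0.03090 = -0.00937 → 0 (negative, so LCL = 0)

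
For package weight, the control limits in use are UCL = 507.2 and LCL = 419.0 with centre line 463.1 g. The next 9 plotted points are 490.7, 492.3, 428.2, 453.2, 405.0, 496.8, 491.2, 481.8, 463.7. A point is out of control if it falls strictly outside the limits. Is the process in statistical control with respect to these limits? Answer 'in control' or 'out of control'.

Compare each point to [419.0, 507.2]: sample 5 = 405.0 < LCL.

out of control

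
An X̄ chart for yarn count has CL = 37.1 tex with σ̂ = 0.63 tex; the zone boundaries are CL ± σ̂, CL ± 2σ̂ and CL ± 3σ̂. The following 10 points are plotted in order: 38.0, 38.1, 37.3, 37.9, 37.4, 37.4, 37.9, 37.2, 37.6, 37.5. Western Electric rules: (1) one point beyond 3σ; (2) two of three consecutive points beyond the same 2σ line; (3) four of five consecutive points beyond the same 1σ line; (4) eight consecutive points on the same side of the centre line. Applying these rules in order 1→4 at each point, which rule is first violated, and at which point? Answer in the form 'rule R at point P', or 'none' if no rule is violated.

rule 4 at point 8

Zone of each point (C = within 1σ̂, B = 1σ̂–2σ̂, A = 2σ̂–3σ̂, * = beyond 3σ̂; sign = side of CL): 1:+B, 2:+B, 3:+C, 4:+B, 5:+C, 6:+C, 7:+B, 8:+C, 9:+C, 10:+C
Rule 4 (eight consecutive points on the same side of the centre line) is satisfied at point 8.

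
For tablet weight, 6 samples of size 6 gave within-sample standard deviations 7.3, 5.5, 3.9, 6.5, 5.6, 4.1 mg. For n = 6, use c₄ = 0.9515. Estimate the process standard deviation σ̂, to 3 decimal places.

5.763

s̄ = (7.3 + 5.5 + 3.9 + 6.5 + 5.6 + 4.1) / 6 = 5.4833
σ̂ = s̄ / c₄ = 5.4833 / 0.9515 = 5.7628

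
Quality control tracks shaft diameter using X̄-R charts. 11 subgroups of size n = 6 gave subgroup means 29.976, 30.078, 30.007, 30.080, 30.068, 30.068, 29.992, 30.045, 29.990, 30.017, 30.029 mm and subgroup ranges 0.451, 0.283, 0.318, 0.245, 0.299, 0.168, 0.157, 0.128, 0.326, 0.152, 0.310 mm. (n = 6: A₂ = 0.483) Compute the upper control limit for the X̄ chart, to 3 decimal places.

X̄̄ = (29.976 + 30.078 + 30.007 + 30.080 + 30.068 + 30.068 + 29.992 + 30.045 + 29.990 + 30.017 + 30.029) / 11 = 330.3500 / 11 = 30.0318
R̄ = (0.451 + 0.283 + 0.318 + 0.245 + 0.299 + 0.168 + 0.157 + 0.128 + 0.326 + 0.152 + 0.310) / 11 = 2.8370 / 11 = 0.2579
UCL = X̄̄ + A₂·R̄ = 30.0318 + 0.483 × 0.2579 = 30.1564

30.156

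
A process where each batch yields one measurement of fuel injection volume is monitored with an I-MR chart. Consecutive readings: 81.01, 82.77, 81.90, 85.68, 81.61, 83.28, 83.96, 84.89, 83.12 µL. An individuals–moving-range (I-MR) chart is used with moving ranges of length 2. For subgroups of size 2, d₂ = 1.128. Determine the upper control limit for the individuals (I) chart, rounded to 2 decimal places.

88.30

X̄ = (81.01 + 82.77 + 81.90 + 85.68 + 81.61 + 83.28 + 83.96 + 84.89 + 83.12) / 9 = 83.1356
Moving ranges: 1.76, 0.87, 3.78, 4.07, 1.67, 0.68, 0.93, 1.77; M̄R̄ = 15.5300 / 8 = 1.9412
UCL = X̄ + 3·M̄R̄/d₂ = 83.1356 + 3 × 1.9412 / 1.128 = 88.2985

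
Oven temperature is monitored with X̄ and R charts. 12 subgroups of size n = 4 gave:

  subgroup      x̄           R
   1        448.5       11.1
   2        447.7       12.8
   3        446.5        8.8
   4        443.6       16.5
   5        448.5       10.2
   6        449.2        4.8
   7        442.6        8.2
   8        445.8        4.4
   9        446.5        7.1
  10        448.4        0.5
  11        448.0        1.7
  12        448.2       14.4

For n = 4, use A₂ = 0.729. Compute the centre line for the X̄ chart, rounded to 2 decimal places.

446.96

X̄̄ = (448.5 + 447.7 + 446.5 + 443.6 + 448.5 + 449.2 + 442.6 + 445.8 + 446.5 + 448.4 + 448.0 + 448.2) / 12 = 5363.5000 / 12 = 446.9583
CL = X̄̄ = 446.9583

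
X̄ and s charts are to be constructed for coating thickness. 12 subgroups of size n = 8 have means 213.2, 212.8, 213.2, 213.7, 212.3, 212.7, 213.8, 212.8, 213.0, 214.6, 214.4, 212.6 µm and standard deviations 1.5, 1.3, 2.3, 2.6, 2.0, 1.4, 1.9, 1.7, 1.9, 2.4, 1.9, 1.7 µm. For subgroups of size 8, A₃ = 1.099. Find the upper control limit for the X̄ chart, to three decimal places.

215.328

X̄̄ = (213.2 + 212.8 + 213.2 + 213.7 + 212.3 + 212.7 + 213.8 + 212.8 + 213.0 + 214.6 + 214.4 + 212.6) / 12 = 213.2583
s̄ = (1.5 + 1.3 + 2.3 + 2.6 + 2.0 + 1.4 + 1.9 + 1.7 + 1.9 + 2.4 + 1.9 + 1.7) / 12 = 1.8833
UCL = X̄̄ + A₃·s̄ = 213.2583 + 1.099 × 1.8833 = 215.3281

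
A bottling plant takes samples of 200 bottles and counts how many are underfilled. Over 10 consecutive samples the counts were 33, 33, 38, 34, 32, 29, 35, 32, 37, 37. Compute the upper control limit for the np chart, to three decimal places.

49.937

p̄ = Σdᵢ / (k·n) = 340 / (10 × 200) = 0.17000
UCL = np̄ + 3·√(np̄(1−p̄)) = 34.0000 + 3 × √(34.0000×0.83000) = 34.0000 + 3 × 5.3122 = 49.9367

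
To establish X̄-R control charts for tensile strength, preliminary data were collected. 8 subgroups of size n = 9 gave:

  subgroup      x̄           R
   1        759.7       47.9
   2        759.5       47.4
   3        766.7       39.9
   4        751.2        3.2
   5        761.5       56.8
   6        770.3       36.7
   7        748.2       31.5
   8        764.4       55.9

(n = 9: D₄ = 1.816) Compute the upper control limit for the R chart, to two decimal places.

72.48

R̄ = (47.9 + 47.4 + 39.9 + 3.2 + 56.8 + 36.7 + 31.5 + 55.9) / 8 = 319.3000 / 8 = 39.9125
UCL_R = D₄·R̄ = 1.816 × 39.9125 = 72.4811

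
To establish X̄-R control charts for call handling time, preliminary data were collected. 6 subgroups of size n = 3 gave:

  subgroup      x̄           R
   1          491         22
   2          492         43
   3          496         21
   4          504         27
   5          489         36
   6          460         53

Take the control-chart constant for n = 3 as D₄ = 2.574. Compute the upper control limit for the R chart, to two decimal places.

R̄ = (22 + 43 + 21 + 27 + 36 + 53) / 6 = 202.0000 / 6 = 33.6667
UCL_R = D₄·R̄ = 2.574 × 33.6667 = 86.6580

86.66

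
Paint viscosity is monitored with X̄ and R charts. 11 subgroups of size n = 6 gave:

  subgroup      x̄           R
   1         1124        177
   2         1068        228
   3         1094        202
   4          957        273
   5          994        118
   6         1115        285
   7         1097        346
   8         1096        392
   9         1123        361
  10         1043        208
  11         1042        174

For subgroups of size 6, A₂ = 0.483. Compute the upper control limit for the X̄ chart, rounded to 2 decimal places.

X̄̄ = (1124 + 1068 + 1094 + 957 + 994 + 1115 + 1097 + 1096 + 1123 + 1043 + 1042) / 11 = 11753.0000 / 11 = 1068.4545
R̄ = (177 + 228 + 202 + 273 + 118 + 285 + 346 + 392 + 361 + 208 + 174) / 11 = 2764.0000 / 11 = 251.2727
UCL = X̄̄ + A₂·R̄ = 1068.4545 + 0.483 × 251.2727 = 1189.8193

1189.82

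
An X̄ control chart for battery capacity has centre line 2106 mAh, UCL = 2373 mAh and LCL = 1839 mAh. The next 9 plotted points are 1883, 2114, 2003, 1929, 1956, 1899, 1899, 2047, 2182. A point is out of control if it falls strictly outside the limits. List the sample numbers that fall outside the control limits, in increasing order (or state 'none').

none

All 9 points lie within [1839, 2373].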